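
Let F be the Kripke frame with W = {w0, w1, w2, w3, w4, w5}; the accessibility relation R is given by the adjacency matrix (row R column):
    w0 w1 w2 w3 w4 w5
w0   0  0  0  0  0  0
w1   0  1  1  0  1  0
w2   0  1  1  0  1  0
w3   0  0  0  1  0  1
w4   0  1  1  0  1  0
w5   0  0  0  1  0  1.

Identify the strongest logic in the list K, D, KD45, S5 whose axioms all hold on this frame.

K

Serial (axiom D): no — w0 has no R-successor.
Euclidean (axiom 5): yes — any two successors of a common world are R-related.
Transitive (axiom 4): yes — every two-step R-path is closed by a direct edge.
Reflexive (axiom T): no — w0 is not related to itself.
So F validates K; D would additionally require R to be serial. The strongest is K.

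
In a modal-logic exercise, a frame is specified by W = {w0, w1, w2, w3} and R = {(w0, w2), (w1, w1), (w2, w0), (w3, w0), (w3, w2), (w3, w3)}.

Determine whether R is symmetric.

No

Symmetric: no — w3 R w0 but not w0 R w3.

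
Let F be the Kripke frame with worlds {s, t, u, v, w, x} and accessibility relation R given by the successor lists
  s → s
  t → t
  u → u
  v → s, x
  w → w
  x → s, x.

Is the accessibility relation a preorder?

Reflexive: no — v is not related to itself.
Transitive: yes — every two-step R-path is closed by a direct edge.
So R is not a preorder.

No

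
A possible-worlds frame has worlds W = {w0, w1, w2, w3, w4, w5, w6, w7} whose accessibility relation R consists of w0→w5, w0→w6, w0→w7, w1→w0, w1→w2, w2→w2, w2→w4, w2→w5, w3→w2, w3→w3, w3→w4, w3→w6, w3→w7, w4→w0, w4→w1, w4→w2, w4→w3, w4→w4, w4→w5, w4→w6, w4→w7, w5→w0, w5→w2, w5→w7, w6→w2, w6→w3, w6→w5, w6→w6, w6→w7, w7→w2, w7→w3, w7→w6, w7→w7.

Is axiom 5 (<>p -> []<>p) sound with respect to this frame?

The schema 5 characterises exactly the Euclidean frames.
Euclidean: no — w0 R w5 and w0 R w6, but not w5 R w6.

No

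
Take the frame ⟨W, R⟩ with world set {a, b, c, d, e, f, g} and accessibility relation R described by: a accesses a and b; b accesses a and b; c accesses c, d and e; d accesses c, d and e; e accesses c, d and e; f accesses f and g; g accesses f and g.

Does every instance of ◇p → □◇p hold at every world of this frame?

Yes

By correspondence theory, 5 is valid on a frame iff R is Euclidean.
Euclidean: yes — any two successors of a common world are R-related.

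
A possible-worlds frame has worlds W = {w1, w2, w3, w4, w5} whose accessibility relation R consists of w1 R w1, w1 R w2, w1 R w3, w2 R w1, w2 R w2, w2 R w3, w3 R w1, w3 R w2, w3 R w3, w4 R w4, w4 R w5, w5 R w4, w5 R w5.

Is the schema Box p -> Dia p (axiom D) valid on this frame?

Yes

The schema D characterises exactly the serial frames.
Serial: yes — every world has a successor (e.g. w1 R w1).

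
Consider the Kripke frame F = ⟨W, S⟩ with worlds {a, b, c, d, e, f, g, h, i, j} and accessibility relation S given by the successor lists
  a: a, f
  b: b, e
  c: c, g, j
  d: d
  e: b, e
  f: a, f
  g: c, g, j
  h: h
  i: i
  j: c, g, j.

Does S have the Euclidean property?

Euclidean: yes — any two successors of a common world are S-related.

Yes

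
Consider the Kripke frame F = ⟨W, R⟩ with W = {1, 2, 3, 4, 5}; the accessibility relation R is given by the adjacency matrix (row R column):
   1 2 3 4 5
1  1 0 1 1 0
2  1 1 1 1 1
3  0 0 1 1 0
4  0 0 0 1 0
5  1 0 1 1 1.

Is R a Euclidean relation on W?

Euclidean: no — 1 R 4 and 1 R 3, but not 4 R 3.

No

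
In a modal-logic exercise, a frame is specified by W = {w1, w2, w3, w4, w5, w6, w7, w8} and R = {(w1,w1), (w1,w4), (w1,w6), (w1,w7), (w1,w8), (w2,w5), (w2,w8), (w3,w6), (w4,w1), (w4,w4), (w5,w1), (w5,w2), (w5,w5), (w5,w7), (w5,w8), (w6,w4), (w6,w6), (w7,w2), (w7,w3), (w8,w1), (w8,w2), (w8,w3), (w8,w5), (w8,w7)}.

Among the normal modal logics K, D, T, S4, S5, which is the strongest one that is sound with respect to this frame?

D

Serial (axiom D): yes — every world has a successor (e.g. w1 R w1).
Reflexive (axiom T): no — w2 is not related to itself.
Transitive (axiom 4): no — w1 R w7 and w7 R w2, but not w1 R w2.
Euclidean (axiom 5): no — w1 R w4 and w1 R w6, but not w4 R w6.
So F validates K, D; T would additionally require R to be reflexive. The strongest is D.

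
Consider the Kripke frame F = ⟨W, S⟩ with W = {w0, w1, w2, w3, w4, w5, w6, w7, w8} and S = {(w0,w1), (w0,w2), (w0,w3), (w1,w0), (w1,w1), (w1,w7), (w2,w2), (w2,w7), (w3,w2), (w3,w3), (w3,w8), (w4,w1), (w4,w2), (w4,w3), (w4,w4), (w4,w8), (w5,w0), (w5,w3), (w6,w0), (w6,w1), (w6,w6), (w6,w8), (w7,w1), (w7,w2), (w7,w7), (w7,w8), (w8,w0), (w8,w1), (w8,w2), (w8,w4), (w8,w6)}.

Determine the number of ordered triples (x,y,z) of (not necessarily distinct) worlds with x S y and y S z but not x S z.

39

Enumerating: (w0,w1,w0), (w0,w1,w7), (w0,w2,w7), (w0,w3,w8), (w1,w0,w2), (w1,w0,w3), (w1,w7,w2), (w1,w7,w8), (w2,w7,w1), (w2,w7,w8), (w3,w2,w7), (w3,w8,w0), … and 27 more.
Total: 39.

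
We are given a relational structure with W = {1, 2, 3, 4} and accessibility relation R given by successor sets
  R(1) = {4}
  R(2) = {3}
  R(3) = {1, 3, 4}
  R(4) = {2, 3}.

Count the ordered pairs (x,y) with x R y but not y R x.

Enumerating: (1,4), (2,3), (3,1), (4,2).

4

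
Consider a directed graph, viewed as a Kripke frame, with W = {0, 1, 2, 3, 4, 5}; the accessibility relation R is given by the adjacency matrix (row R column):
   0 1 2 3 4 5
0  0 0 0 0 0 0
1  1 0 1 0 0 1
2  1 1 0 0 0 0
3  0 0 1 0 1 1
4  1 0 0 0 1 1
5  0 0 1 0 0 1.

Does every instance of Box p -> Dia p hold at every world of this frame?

The schema D characterises exactly the serial frames.
Serial: no — 0 has no R-successor.

No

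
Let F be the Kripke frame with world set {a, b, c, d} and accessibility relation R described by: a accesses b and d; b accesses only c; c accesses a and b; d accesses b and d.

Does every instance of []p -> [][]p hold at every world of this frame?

No

Axiom 4 corresponds to the accessibility relation being transitive.
Transitive: no — a R b and b R c, but not a R c.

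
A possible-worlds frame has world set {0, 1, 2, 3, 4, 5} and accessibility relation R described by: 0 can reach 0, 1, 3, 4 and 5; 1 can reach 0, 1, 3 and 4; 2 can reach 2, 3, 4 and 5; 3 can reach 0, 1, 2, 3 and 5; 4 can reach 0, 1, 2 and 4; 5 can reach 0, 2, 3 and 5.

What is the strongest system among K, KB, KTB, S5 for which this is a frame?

Symmetric (axiom B): yes — every pair in R has its reverse in R.
Reflexive (axiom T): yes — every world is R-related to itself.
Euclidean (axiom 5): no — 0 R 1 and 0 R 5, but not 1 R 5.
So F validates K, KB, KTB; S5 would additionally require R to be Euclidean. The strongest is KTB.

KTB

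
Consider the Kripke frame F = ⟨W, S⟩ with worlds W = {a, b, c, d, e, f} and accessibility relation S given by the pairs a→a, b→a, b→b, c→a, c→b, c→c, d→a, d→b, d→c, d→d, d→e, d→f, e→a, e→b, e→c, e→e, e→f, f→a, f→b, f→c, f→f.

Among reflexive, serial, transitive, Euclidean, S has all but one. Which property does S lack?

Reflexive: yes — every world is S-related to itself.
Serial: yes — every world has a successor (e.g. a S a).
Transitive: yes — every two-step S-path is closed by a direct edge.
Euclidean: no — c S a and c S b, but not a S b.
Only Euclidean fails.

Euclidean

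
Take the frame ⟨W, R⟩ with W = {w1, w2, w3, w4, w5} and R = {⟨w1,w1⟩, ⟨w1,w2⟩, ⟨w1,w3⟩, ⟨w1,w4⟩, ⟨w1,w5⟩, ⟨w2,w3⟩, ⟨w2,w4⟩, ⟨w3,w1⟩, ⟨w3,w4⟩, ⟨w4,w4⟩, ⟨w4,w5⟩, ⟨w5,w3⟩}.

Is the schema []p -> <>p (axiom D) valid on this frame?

Axiom D corresponds to the accessibility relation being serial.
Serial: yes — every world has a successor (e.g. w1 R w1).

Yes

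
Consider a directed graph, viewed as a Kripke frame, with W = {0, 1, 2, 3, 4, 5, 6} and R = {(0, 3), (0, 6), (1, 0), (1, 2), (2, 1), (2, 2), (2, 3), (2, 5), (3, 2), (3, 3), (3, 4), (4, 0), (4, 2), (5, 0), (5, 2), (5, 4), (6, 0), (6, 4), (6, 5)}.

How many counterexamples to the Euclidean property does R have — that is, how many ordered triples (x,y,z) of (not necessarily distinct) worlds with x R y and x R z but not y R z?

Enumerating: (0,3,6), (0,6,3), (0,6,6), (1,0,0), (1,0,2), (1,2,0), (2,1,1), (2,1,3), (2,1,5), (2,3,1), (2,3,5), (2,5,1), … and 20 more.
Total: 32.

32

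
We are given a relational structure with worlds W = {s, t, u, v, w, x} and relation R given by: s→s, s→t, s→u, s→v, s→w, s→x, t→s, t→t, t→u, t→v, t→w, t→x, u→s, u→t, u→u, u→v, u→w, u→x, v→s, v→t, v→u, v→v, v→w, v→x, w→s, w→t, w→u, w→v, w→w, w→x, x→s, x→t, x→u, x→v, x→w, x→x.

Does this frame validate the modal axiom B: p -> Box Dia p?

The schema B characterises exactly the symmetric frames.
Symmetric: yes — every pair in R has its reverse in R.

Yes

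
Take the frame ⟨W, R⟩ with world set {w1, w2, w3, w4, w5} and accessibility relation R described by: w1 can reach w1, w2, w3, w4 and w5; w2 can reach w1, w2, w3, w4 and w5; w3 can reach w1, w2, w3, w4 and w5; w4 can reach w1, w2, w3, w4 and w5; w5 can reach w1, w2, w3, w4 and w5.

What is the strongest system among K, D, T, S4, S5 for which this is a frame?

Serial (axiom D): yes — every world has a successor (e.g. w1 R w1).
Reflexive (axiom T): yes — every world is R-related to itself.
Transitive (axiom 4): yes — every two-step R-path is closed by a direct edge.
Euclidean (axiom 5): yes — any two successors of a common world are R-related.
So F validates K, D, T, S4, S5. The strongest is S5.

S5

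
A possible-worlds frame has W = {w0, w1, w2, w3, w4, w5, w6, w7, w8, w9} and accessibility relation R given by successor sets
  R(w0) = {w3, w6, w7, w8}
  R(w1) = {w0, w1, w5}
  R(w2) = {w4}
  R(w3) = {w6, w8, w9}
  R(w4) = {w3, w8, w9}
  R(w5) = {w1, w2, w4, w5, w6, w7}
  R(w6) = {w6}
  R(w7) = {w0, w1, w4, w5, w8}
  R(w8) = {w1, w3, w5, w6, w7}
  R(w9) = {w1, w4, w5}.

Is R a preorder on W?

No

Reflexive: no — w0 is not related to itself.
Transitive: no — w0 R w3 and w3 R w9, but not w0 R w9.
So R is not a preorder.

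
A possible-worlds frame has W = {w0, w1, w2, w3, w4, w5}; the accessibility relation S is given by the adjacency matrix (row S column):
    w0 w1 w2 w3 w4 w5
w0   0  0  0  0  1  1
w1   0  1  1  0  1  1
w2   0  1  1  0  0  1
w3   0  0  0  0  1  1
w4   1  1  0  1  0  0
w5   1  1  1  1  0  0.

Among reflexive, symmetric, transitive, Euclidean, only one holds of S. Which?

symmetric

Reflexive: no — w0 is not related to itself.
Symmetric: yes — every pair in S has its reverse in S.
Transitive: no — w0 S w4 and w4 S w1, but not w0 S w1.
Euclidean: no — w0 S w4 and w0 S w5, but not w4 S w5.
Only symmetric holds.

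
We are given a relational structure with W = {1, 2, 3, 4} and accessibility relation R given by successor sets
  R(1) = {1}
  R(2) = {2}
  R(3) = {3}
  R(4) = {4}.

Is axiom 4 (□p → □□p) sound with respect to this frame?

By correspondence theory, 4 is valid on a frame iff R is transitive.
Transitive: yes — every two-step R-path is closed by a direct edge.

Yes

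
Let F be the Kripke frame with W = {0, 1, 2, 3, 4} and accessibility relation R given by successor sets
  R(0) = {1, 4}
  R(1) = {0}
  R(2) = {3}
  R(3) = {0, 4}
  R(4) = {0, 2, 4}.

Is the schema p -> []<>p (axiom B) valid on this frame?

Axiom B corresponds to the accessibility relation being symmetric.
Symmetric: no — 2 R 3 but not 3 R 2.

No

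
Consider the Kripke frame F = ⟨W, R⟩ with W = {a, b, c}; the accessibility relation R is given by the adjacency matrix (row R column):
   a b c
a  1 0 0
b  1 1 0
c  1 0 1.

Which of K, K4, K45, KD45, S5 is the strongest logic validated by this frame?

K4

Transitive (axiom 4): yes — every two-step R-path is closed by a direct edge.
Euclidean (axiom 5): no — b R a and b R b, but not a R b.
Serial (axiom D): yes — every world has a successor (e.g. a R a).
Reflexive (axiom T): yes — every world is R-related to itself.
So F validates K, K4; K45 would additionally require R to be Euclidean. The strongest is K4.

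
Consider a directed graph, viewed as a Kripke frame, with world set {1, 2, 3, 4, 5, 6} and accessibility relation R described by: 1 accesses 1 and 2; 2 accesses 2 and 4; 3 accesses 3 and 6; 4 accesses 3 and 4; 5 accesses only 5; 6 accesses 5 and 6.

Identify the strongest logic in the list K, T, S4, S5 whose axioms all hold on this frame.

Reflexive (axiom T): yes — every world is R-related to itself.
Transitive (axiom 4): no — 1 R 2 and 2 R 4, but not 1 R 4.
Euclidean (axiom 5): no — 1 R 2 and 1 R 1, but not 2 R 1.
So F validates K, T; S4 would additionally require R to be transitive. The strongest is T.

T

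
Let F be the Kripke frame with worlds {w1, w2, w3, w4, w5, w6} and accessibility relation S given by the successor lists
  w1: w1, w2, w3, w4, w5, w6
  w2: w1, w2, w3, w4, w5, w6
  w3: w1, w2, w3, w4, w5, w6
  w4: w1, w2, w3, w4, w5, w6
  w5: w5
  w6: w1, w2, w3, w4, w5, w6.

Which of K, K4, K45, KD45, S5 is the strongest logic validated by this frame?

Transitive (axiom 4): yes — every two-step S-path is closed by a direct edge.
Euclidean (axiom 5): no — w1 S w5 and w1 S w2, but not w5 S w2.
Serial (axiom D): yes — every world has a successor (e.g. w1 S w1).
Reflexive (axiom T): yes — every world is S-related to itself.
So F validates K, K4; K45 would additionally require S to be Euclidean. The strongest is K4.

K4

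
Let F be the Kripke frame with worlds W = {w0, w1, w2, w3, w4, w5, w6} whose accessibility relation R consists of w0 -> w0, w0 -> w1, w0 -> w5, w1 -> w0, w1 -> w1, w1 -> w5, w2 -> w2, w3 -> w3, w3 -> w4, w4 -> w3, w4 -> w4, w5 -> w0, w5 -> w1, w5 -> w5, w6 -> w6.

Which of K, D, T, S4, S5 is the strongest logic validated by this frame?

S5

Serial (axiom D): yes — every world has a successor (e.g. w0 R w0).
Reflexive (axiom T): yes — every world is R-related to itself.
Transitive (axiom 4): yes — every two-step R-path is closed by a direct edge.
Euclidean (axiom 5): yes — any two successors of a common world are R-related.
So F validates K, D, T, S4, S5. The strongest is S5.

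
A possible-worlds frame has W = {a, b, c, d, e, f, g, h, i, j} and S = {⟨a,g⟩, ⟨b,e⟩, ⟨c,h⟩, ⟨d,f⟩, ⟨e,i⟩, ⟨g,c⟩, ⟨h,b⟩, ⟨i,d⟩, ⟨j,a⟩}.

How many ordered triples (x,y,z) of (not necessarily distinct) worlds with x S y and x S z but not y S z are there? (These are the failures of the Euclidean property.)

9

Enumerating: (a,g,g), (b,e,e), (c,h,h), (d,f,f), (e,i,i), (g,c,c), (h,b,b), (i,d,d), (j,a,a).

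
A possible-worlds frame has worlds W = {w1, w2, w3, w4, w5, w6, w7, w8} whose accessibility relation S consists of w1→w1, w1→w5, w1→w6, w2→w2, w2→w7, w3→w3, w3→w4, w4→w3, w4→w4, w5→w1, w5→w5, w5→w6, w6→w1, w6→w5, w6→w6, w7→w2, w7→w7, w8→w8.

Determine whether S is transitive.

Yes

Transitive: yes — every two-step S-path is closed by a direct edge.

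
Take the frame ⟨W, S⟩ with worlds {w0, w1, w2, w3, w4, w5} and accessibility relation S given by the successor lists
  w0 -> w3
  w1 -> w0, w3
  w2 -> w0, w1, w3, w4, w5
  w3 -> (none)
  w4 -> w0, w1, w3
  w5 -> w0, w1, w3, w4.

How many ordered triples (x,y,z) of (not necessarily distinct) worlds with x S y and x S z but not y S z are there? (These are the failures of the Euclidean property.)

Enumerating: (w0,w3,w3), (w1,w0,w0), (w1,w3,w0), (w1,w3,w3), (w2,w0,w0), (w2,w0,w1), (w2,w0,w4), (w2,w0,w5), (w2,w1,w1), (w2,w1,w4), (w2,w1,w5), (w2,w3,w0), … and 23 more.
Total: 35.

35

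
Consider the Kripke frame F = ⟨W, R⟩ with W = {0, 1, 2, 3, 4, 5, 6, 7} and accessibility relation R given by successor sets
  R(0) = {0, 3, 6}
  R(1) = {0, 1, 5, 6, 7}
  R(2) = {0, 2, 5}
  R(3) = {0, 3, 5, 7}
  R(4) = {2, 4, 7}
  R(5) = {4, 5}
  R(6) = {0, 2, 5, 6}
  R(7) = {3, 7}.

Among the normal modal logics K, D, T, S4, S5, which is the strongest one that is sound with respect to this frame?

Serial (axiom D): yes — every world has a successor (e.g. 0 R 0).
Reflexive (axiom T): yes — every world is R-related to itself.
Transitive (axiom 4): no — 0 R 3 and 3 R 5, but not 0 R 5.
Euclidean (axiom 5): no — 0 R 3 and 0 R 6, but not 3 R 6.
So F validates K, D, T; S4 would additionally require R to be transitive. The strongest is T.

T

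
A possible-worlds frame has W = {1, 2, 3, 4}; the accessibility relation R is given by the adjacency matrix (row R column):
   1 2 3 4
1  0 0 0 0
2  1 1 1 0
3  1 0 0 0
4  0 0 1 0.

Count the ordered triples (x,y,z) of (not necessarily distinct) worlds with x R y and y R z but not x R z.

Enumerating: (4,3,1).

1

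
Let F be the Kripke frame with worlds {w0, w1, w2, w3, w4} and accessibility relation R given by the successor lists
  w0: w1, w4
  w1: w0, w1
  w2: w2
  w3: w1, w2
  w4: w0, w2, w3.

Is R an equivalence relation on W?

No

Reflexive: no — w0 is not related to itself.
Symmetric: no — w3 R w1 but not w1 R w3.
Transitive: no — w0 R w4 and w4 R w2, but not w0 R w2.
So R is not an equivalence relation.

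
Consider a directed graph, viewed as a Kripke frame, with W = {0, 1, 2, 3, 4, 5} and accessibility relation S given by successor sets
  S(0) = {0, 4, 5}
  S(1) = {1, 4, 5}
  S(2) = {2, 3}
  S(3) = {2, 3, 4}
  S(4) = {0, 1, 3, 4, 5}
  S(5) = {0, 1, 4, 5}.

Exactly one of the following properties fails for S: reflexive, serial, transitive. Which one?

Reflexive: yes — every world is S-related to itself.
Serial: yes — every world has a successor (e.g. 0 S 0).
Transitive: no — 0 S 4 and 4 S 1, but not 0 S 1.
Only transitive fails.

transitive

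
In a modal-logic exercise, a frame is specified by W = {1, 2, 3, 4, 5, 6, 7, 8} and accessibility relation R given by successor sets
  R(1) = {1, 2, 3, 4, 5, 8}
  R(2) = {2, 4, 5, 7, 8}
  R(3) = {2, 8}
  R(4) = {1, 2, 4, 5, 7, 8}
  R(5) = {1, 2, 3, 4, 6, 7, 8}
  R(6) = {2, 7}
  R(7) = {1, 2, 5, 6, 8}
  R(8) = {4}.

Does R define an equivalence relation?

No

Reflexive: no — 3 is not related to itself.
Symmetric: no — 1 R 2 but not 2 R 1.
Transitive: no — 1 R 2 and 2 R 7, but not 1 R 7.
So R is not an equivalence relation.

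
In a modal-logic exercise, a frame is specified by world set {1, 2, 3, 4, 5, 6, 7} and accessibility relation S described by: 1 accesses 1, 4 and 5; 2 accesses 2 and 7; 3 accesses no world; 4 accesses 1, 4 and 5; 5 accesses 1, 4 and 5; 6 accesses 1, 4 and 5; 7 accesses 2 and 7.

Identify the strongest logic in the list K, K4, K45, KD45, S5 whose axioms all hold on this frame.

K45

Transitive (axiom 4): yes — every two-step S-path is closed by a direct edge.
Euclidean (axiom 5): yes — any two successors of a common world are S-related.
Serial (axiom D): no — 3 has no S-successor.
Reflexive (axiom T): no — 3 is not related to itself.
So F validates K, K4, K45; KD45 would additionally require S to be serial. The strongest is K45.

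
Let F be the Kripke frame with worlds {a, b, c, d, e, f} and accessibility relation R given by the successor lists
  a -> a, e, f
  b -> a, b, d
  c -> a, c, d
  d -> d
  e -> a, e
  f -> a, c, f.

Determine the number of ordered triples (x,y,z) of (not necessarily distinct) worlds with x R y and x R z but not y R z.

12

Enumerating: (a,e,f), (a,f,e), (b,a,b), (b,a,d), (b,d,a), (b,d,b), (c,a,c), (c,a,d), (c,d,a), (c,d,c), (f,a,c), (f,c,f).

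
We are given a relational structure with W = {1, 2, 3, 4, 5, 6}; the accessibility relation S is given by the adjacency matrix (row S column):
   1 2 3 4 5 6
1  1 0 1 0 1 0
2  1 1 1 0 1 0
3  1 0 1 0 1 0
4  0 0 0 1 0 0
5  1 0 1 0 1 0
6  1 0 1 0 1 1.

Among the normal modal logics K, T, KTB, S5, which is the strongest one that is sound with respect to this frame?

Reflexive (axiom T): yes — every world is S-related to itself.
Symmetric (axiom B): no — 2 S 1 but not 1 S 2.
Euclidean (axiom 5): no — 2 S 1 and 2 S 2, but not 1 S 2.
So F validates K, T; KTB would additionally require S to be symmetric. The strongest is T.

T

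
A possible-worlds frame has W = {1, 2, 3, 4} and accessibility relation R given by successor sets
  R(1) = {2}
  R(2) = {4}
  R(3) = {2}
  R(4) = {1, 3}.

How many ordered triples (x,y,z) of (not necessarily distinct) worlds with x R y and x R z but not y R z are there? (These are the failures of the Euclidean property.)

7

Enumerating: (1,2,2), (2,4,4), (3,2,2), (4,1,1), (4,1,3), (4,3,1), (4,3,3).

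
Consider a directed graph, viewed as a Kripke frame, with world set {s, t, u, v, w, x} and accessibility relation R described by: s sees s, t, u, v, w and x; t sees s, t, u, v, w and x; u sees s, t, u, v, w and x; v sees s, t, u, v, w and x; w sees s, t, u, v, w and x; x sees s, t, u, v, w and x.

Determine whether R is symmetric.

Symmetric: yes — every pair in R has its reverse in R.

Yes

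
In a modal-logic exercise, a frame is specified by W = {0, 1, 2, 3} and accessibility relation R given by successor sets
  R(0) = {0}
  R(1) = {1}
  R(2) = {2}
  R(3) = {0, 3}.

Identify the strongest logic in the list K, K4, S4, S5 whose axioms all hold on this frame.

Transitive (axiom 4): yes — every two-step R-path is closed by a direct edge.
Reflexive (axiom T): yes — every world is R-related to itself.
Euclidean (axiom 5): no — 3 R 0 and 3 R 3, but not 0 R 3.
So F validates K, K4, S4; S5 would additionally require R to be Euclidean. The strongest is S4.

S4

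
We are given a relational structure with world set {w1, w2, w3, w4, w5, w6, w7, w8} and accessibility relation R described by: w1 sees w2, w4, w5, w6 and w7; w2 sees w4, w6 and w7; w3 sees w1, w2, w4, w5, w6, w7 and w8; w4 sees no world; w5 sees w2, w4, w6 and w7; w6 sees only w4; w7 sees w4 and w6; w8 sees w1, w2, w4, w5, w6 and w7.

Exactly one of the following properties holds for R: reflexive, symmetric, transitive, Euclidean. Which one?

transitive

Reflexive: no — w1 is not related to itself.
Symmetric: no — w1 R w2 but not w2 R w1.
Transitive: yes — every two-step R-path is closed by a direct edge.
Euclidean: no — w1 R w2 and w1 R w5, but not w2 R w5.
Only transitive holds.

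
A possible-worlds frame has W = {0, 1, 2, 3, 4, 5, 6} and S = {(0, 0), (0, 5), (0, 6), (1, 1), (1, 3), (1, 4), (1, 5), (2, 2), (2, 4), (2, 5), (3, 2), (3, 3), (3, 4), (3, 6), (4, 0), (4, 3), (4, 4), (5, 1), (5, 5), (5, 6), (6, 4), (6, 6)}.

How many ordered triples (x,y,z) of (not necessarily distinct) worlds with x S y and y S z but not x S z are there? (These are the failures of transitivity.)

21

Enumerating: (0,5,1), (0,6,4), (1,3,2), (1,3,6), (1,4,0), (1,5,6), (2,4,0), (2,4,3), (2,5,1), (2,5,6), (3,2,5), (3,4,0), … and 9 more.
Total: 21.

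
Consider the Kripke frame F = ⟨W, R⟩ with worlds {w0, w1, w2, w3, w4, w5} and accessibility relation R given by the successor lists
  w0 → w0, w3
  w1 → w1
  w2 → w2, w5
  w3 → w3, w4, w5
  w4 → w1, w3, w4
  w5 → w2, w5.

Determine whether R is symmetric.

No

Symmetric: no — w0 R w3 but not w3 R w0.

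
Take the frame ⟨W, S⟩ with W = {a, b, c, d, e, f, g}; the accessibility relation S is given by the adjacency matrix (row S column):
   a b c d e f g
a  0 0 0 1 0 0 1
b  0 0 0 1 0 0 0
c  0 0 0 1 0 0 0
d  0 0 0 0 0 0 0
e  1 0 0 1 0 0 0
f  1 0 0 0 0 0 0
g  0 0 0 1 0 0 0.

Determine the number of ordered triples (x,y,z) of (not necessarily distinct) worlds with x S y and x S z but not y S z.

Enumerating: (a,d,d), (a,d,g), (a,g,g), (b,d,d), (c,d,d), (e,a,a), (e,d,a), (e,d,d), (f,a,a), (g,d,d).

10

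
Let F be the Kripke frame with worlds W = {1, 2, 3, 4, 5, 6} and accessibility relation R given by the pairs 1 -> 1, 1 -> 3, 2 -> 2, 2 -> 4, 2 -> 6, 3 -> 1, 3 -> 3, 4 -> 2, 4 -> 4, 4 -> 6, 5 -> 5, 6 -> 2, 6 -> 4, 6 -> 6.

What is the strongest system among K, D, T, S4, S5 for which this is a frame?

S5

Serial (axiom D): yes — every world has a successor (e.g. 1 R 1).
Reflexive (axiom T): yes — every world is R-related to itself.
Transitive (axiom 4): yes — every two-step R-path is closed by a direct edge.
Euclidean (axiom 5): yes — any two successors of a common world are R-related.
So F validates K, D, T, S4, S5. The strongest is S5.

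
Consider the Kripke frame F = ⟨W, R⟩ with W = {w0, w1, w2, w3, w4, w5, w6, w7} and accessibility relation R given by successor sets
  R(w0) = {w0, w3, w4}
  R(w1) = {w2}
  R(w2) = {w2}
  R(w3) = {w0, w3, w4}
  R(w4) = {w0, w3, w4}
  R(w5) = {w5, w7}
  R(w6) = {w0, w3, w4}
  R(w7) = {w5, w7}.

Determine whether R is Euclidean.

Euclidean: yes — any two successors of a common world are R-related.

Yes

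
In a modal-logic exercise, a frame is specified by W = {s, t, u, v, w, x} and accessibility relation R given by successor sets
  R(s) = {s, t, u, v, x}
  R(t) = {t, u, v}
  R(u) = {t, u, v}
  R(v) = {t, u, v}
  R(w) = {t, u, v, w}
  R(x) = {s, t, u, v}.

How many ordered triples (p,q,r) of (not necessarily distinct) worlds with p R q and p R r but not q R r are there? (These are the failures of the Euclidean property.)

13

Enumerating: (s,t,s), (s,t,x), (s,u,s), (s,u,x), (s,v,s), (s,v,x), (s,x,x), (w,t,w), (w,u,w), (w,v,w), (x,t,s), (x,u,s), (x,v,s).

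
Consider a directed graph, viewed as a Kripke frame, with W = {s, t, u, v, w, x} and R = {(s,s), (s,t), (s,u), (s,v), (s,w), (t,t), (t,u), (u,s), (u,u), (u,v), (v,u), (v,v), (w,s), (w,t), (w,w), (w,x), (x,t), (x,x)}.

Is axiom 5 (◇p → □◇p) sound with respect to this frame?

By correspondence theory, 5 is valid on a frame iff R is Euclidean.
Euclidean: no — s R t and s R v, but not t R v.

No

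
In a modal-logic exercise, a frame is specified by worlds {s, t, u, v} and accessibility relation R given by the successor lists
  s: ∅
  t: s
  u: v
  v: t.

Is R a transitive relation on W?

Transitive: no — u R v and v R t, but not u R t.

No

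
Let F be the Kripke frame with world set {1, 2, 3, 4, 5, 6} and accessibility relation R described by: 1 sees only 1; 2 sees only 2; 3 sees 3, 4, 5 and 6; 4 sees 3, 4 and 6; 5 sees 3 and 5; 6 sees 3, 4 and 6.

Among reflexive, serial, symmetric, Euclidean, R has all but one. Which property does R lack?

Reflexive: yes — every world is R-related to itself.
Serial: yes — every world has a successor (e.g. 1 R 1).
Symmetric: yes — every pair in R has its reverse in R.
Euclidean: no — 3 R 4 and 3 R 5, but not 4 R 5.
Only Euclidean fails.

Euclidean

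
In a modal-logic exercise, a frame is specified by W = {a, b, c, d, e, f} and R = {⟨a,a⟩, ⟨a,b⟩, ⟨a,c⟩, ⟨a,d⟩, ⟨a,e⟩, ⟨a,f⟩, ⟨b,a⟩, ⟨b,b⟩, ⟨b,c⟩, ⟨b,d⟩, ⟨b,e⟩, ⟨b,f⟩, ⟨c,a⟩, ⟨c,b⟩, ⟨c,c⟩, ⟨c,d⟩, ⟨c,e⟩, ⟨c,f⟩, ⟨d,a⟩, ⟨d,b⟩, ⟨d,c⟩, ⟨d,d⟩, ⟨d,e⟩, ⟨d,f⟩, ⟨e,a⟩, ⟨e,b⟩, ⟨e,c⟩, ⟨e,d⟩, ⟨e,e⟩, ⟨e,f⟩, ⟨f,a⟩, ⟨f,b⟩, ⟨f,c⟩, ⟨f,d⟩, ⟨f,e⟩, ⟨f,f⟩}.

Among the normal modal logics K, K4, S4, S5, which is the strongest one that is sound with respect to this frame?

S5

Transitive (axiom 4): yes — every two-step R-path is closed by a direct edge.
Reflexive (axiom T): yes — every world is R-related to itself.
Euclidean (axiom 5): yes — any two successors of a common world are R-related.
So F validates K, K4, S4, S5. The strongest is S5.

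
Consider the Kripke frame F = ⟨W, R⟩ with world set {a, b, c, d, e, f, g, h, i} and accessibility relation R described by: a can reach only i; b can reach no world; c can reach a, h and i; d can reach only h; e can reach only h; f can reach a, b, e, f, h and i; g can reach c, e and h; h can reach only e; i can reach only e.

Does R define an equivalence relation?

No

Reflexive: no — a is not related to itself.
Symmetric: no — a R i but not i R a.
Transitive: no — a R i and i R e, but not a R e.
So R is not an equivalence relation.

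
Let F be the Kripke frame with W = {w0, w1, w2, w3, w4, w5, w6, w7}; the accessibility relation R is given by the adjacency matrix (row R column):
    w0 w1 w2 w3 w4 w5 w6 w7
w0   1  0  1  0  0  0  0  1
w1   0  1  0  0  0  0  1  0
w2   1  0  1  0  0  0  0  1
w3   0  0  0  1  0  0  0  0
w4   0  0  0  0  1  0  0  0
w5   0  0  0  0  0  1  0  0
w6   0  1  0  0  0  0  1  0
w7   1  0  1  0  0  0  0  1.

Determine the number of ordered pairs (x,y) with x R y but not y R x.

R is symmetric; there are no such tuples.

0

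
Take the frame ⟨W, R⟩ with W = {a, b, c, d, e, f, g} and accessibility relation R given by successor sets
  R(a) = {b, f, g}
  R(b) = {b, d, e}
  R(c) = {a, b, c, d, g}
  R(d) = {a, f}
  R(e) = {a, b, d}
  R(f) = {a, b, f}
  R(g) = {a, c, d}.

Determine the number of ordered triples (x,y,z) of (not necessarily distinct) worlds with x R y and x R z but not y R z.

36

Enumerating: (a,b,f), (a,b,g), (a,f,g), (a,g,b), (a,g,f), (a,g,g), (b,d,b), (b,d,d), (b,d,e), (b,e,e), (c,a,a), (c,a,c), … and 24 more.
Total: 36.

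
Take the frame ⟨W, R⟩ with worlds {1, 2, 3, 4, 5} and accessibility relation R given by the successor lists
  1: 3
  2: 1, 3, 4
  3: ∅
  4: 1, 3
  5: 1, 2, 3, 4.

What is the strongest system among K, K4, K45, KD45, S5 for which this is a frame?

K4

Transitive (axiom 4): yes — every two-step R-path is closed by a direct edge.
Euclidean (axiom 5): no — 2 R 1 and 2 R 4, but not 1 R 4.
Serial (axiom D): no — 3 has no R-successor.
Reflexive (axiom T): no — 1 is not related to itself.
So F validates K, K4; K45 would additionally require R to be Euclidean. The strongest is K4.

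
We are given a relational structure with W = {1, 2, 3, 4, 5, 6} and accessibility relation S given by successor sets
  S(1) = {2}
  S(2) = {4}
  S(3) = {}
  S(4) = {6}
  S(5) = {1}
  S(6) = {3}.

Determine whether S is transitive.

Transitive: no — 1 S 2 and 2 S 4, but not 1 S 4.

No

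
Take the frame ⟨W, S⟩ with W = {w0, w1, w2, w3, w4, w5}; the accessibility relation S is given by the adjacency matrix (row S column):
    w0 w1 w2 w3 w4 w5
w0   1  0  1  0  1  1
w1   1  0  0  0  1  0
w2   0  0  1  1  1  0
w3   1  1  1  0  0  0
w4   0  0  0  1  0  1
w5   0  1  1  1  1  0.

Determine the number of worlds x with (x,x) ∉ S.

Enumerating: w1, w3, w4, w5.

4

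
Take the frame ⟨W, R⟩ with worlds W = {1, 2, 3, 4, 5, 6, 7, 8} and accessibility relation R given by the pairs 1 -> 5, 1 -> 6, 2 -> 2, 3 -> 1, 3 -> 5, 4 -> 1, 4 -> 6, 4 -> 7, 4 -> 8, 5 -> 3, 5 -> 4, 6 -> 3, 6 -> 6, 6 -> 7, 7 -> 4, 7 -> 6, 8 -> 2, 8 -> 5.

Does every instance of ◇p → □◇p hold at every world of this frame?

No

Axiom 5 corresponds to the accessibility relation being Euclidean.
Euclidean: no — 1 R 5 and 1 R 6, but not 5 R 6.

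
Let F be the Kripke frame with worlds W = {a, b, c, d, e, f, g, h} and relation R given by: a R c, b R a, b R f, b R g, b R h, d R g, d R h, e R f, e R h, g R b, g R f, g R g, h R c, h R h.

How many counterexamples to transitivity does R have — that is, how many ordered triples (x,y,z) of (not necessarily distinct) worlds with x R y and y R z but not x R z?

Enumerating: (b,a,c), (b,g,b), (b,h,c), (d,g,b), (d,g,f), (d,h,c), (e,h,c), (g,b,a), (g,b,h).

9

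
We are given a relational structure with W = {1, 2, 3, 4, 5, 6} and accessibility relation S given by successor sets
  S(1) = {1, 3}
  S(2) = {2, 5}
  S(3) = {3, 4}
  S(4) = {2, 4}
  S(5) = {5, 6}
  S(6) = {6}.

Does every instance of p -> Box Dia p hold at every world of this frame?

No

The schema B characterises exactly the symmetric frames.
Symmetric: no — 1 S 3 but not 3 S 1.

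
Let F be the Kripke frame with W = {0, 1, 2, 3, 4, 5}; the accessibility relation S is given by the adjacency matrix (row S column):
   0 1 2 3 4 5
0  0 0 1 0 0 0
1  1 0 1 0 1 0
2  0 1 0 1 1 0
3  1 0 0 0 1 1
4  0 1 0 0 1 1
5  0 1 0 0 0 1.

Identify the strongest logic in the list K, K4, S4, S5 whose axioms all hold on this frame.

K

Transitive (axiom 4): no — 0 S 2 and 2 S 1, but not 0 S 1.
Reflexive (axiom T): no — 0 is not related to itself.
Euclidean (axiom 5): no — 1 S 0 and 1 S 4, but not 0 S 4.
So F validates K; K4 would additionally require S to be transitive. The strongest is K.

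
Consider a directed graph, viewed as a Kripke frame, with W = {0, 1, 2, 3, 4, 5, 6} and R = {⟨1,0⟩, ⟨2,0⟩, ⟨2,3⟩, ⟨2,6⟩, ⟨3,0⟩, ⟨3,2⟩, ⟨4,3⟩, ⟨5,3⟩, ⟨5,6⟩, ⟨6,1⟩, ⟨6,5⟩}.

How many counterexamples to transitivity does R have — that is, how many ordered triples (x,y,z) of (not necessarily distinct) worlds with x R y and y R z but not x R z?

Enumerating: (2,3,2), (2,6,1), (2,6,5), (3,2,3), (3,2,6), (4,3,0), (4,3,2), (5,3,0), (5,3,2), (5,6,1), (5,6,5), (6,1,0), (6,5,3), (6,5,6).

14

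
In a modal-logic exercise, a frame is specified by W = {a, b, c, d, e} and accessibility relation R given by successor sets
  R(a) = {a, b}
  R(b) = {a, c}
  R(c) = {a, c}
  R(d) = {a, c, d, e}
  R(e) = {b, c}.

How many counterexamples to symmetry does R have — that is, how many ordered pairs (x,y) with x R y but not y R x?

Enumerating: (b,c), (c,a), (d,a), (d,c), (d,e), (e,b), (e,c).

7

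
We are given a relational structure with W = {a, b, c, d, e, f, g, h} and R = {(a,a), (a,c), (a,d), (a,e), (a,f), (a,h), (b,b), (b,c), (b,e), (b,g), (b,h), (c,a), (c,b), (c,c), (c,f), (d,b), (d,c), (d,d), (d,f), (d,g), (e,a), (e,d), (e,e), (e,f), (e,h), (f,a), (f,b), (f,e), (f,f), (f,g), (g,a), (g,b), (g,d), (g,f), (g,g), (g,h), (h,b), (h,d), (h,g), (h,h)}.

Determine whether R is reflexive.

Reflexive: yes — every world is R-related to itself.

Yes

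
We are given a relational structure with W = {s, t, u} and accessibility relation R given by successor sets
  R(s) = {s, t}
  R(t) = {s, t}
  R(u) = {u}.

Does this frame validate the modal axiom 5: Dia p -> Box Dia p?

Axiom 5 corresponds to the accessibility relation being Euclidean.
Euclidean: yes — any two successors of a common world are R-related.

Yes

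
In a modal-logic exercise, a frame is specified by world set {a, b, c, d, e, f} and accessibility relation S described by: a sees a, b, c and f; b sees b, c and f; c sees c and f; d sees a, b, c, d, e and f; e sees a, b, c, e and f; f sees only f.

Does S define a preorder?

Reflexive: yes — every world is S-related to itself.
Transitive: yes — every two-step S-path is closed by a direct edge.
So S is a preorder.

Yes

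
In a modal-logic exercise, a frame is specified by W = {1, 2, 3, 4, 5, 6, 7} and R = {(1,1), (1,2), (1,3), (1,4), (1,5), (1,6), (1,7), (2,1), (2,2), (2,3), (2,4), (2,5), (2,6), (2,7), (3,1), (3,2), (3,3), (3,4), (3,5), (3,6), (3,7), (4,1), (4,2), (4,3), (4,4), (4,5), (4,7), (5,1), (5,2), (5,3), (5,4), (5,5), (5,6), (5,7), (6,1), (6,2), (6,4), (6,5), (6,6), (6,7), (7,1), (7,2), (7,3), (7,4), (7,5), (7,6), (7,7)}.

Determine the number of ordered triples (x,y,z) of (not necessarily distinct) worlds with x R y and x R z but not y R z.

Enumerating: (1,4,6), (1,6,3), (2,4,6), (2,6,3), (3,4,6), (3,6,3), (5,4,6), (5,6,3), (6,4,6), (7,4,6), (7,6,3).

11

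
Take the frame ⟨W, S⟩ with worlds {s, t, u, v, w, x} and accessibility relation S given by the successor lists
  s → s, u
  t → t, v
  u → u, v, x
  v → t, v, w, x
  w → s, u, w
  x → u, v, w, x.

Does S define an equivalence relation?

No

Reflexive: yes — every world is S-related to itself.
Symmetric: no — s S u but not u S s.
Transitive: no — s S u and u S v, but not s S v.
So S is not an equivalence relation.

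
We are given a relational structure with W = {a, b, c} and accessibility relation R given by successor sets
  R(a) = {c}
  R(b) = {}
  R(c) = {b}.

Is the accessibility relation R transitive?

Transitive: no — a R c and c R b, but not a R b.

No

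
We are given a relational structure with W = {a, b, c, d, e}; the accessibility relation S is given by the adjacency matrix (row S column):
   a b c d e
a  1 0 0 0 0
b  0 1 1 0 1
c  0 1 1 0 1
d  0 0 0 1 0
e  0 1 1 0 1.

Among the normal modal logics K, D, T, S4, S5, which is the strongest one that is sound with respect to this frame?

Serial (axiom D): yes — every world has a successor (e.g. a S a).
Reflexive (axiom T): yes — every world is S-related to itself.
Transitive (axiom 4): yes — every two-step S-path is closed by a direct edge.
Euclidean (axiom 5): yes — any two successors of a common world are S-related.
So F validates K, D, T, S4, S5. The strongest is S5.

S5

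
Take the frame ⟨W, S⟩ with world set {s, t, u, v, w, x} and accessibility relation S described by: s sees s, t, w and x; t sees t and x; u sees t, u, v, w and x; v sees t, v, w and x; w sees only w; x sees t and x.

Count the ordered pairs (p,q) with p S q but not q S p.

Enumerating: (s,t), (s,w), (s,x), (u,t), (u,v), (u,w), (u,x), (v,t), (v,w), (v,x).

10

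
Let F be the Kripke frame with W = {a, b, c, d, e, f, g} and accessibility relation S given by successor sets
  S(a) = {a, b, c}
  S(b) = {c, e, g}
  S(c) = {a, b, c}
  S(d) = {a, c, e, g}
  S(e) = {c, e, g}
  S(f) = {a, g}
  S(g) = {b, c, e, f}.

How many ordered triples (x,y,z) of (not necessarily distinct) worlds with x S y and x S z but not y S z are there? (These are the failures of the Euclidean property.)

30

Enumerating: (a,b,a), (a,b,b), (b,c,e), (b,c,g), (b,g,g), (c,b,a), (c,b,b), (d,a,e), (d,a,g), (d,c,e), (d,c,g), (d,e,a), … and 18 more.
Total: 30.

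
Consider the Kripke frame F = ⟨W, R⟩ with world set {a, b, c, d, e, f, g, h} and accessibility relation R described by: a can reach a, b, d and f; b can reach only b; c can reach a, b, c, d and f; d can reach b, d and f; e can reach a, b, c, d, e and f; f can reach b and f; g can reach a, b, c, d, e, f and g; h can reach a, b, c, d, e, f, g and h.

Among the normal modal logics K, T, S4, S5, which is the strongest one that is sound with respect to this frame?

S4

Reflexive (axiom T): yes — every world is R-related to itself.
Transitive (axiom 4): yes — every two-step R-path is closed by a direct edge.
Euclidean (axiom 5): no — a R b and a R d, but not b R d.
So F validates K, T, S4; S5 would additionally require R to be Euclidean. The strongest is S4.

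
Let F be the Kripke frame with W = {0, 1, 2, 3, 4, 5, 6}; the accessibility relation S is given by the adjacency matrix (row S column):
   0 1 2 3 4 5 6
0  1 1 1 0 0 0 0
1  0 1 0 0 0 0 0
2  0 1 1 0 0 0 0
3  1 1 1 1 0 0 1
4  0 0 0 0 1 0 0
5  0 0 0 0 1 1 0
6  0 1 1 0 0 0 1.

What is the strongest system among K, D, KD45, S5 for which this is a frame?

D

Serial (axiom D): yes — every world has a successor (e.g. 0 S 0).
Euclidean (axiom 5): no — 0 S 1 and 0 S 2, but not 1 S 2.
Transitive (axiom 4): yes — every two-step S-path is closed by a direct edge.
Reflexive (axiom T): yes — every world is S-related to itself.
So F validates K, D; KD45 would additionally require S to be Euclidean. The strongest is D.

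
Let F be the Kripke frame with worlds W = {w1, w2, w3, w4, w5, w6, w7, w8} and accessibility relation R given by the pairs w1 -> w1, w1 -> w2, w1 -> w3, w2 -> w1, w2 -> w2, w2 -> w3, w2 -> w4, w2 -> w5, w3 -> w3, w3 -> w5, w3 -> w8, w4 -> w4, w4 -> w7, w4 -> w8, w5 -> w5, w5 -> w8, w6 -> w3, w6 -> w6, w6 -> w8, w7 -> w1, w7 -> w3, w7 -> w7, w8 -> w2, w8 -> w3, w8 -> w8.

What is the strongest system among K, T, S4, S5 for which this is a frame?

T

Reflexive (axiom T): yes — every world is R-related to itself.
Transitive (axiom 4): no — w1 R w2 and w2 R w4, but not w1 R w4.
Euclidean (axiom 5): no — w1 R w3 and w1 R w2, but not w3 R w2.
So F validates K, T; S4 would additionally require R to be transitive. The strongest is T.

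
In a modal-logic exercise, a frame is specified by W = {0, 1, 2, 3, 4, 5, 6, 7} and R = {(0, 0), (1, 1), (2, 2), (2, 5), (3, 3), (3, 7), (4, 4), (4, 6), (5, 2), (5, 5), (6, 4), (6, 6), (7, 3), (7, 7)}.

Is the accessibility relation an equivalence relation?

Reflexive: yes — every world is R-related to itself.
Symmetric: yes — every pair in R has its reverse in R.
Transitive: yes — every two-step R-path is closed by a direct edge.
So R is an equivalence relation.

Yes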